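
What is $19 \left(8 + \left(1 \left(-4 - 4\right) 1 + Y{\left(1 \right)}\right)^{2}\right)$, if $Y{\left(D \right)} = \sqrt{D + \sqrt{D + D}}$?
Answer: $152 + 19 \left(8 - \sqrt{1 + \sqrt{2}}\right)^{2} \approx 941.52$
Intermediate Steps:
$Y{\left(D \right)} = \sqrt{D + \sqrt{2} \sqrt{D}}$ ($Y{\left(D \right)} = \sqrt{D + \sqrt{2 D}} = \sqrt{D + \sqrt{2} \sqrt{D}}$)
$19 \left(8 + \left(1 \left(-4 - 4\right) 1 + Y{\left(1 \right)}\right)^{2}\right) = 19 \left(8 + \left(1 \left(-4 - 4\right) 1 + \sqrt{1 + \sqrt{2} \sqrt{1}}\right)^{2}\right) = 19 \left(8 + \left(1 \left(-8\right) 1 + \sqrt{1 + \sqrt{2} \cdot 1}\right)^{2}\right) = 19 \left(8 + \left(\left(-8\right) 1 + \sqrt{1 + \sqrt{2}}\right)^{2}\right) = 19 \left(8 + \left(-8 + \sqrt{1 + \sqrt{2}}\right)^{2}\right) = 152 + 19 \left(-8 + \sqrt{1 + \sqrt{2}}\right)^{2}$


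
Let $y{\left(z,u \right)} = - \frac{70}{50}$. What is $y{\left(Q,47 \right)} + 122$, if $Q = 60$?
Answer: $\frac{603}{5} \approx 120.6$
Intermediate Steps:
$y{\left(z,u \right)} = - \frac{7}{5}$ ($y{\left(z,u \right)} = \left(-70\right) \frac{1}{50} = - \frac{7}{5}$)
$y{\left(Q,47 \right)} + 122 = - \frac{7}{5} + 122 = \frac{603}{5}$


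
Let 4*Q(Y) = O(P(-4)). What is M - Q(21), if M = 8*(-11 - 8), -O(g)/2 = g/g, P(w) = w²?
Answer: -303/2 ≈ -151.50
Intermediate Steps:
O(g) = -2 (O(g) = -2*g/g = -2*1 = -2)
Q(Y) = -½ (Q(Y) = (¼)*(-2) = -½)
M = -152 (M = 8*(-19) = -152)
M - Q(21) = -152 - 1*(-½) = -152 + ½ = -303/2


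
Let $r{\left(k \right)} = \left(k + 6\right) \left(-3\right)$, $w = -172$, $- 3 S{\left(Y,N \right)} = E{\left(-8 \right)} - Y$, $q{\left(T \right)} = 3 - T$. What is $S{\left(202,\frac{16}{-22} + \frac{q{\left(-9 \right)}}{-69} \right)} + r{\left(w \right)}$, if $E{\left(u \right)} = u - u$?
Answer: $\frac{1696}{3} \approx 565.33$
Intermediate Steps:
$E{\left(u \right)} = 0$
$S{\left(Y,N \right)} = \frac{Y}{3}$ ($S{\left(Y,N \right)} = - \frac{0 - Y}{3} = - \frac{\left(-1\right) Y}{3} = \frac{Y}{3}$)
$r{\left(k \right)} = -18 - 3 k$ ($r{\left(k \right)} = \left(6 + k\right) \left(-3\right) = -18 - 3 k$)
$S{\left(202,\frac{16}{-22} + \frac{q{\left(-9 \right)}}{-69} \right)} + r{\left(w \right)} = \frac{1}{3} \cdot 202 - -498 = \frac{202}{3} + \left(-18 + 516\right) = \frac{202}{3} + 498 = \frac{1696}{3}$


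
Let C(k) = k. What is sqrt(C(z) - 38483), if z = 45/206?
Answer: I*sqrt(1633055318)/206 ≈ 196.17*I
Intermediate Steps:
z = 45/206 (z = 45*(1/206) = 45/206 ≈ 0.21845)
sqrt(C(z) - 38483) = sqrt(45/206 - 38483) = sqrt(-7927453/206) = I*sqrt(1633055318)/206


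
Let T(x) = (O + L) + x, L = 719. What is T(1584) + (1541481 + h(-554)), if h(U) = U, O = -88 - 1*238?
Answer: 1542904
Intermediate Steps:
O = -326 (O = -88 - 238 = -326)
T(x) = 393 + x (T(x) = (-326 + 719) + x = 393 + x)
T(1584) + (1541481 + h(-554)) = (393 + 1584) + (1541481 - 554) = 1977 + 1540927 = 1542904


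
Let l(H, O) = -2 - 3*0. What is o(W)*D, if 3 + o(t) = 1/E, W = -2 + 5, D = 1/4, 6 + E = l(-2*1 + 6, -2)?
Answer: -25/32 ≈ -0.78125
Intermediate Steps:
l(H, O) = -2 (l(H, O) = -2 + 0 = -2)
E = -8 (E = -6 - 2 = -8)
D = ¼ ≈ 0.25000
W = 3
o(t) = -25/8 (o(t) = -3 + 1/(-8) = -3 - ⅛ = -25/8)
o(W)*D = -25/8*¼ = -25/32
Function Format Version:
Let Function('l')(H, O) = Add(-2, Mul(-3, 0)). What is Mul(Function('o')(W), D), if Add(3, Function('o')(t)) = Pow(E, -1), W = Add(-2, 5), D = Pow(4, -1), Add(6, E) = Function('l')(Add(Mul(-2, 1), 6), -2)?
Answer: Rational(-25, 32) ≈ -0.78125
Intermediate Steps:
Function('l')(H, O) = -2 (Function('l')(H, O) = Add(-2, 0) = -2)
E = -8 (E = Add(-6, -2) = -8)
D = Rational(1, 4) ≈ 0.25000
W = 3
Function('o')(t) = Rational(-25, 8) (Function('o')(t) = Add(-3, Pow(-8, -1)) = Add(-3, Rational(-1, 8)) = Rational(-25, 8))
Mul(Function('o')(W), D) = Mul(Rational(-25, 8), Rational(1, 4)) = Rational(-25, 32)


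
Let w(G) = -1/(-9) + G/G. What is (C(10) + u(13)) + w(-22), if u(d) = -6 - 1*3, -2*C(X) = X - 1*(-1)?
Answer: -241/18 ≈ -13.389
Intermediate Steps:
w(G) = 10/9 (w(G) = -1*(-⅑) + 1 = ⅑ + 1 = 10/9)
C(X) = -½ - X/2 (C(X) = -(X - 1*(-1))/2 = -(X + 1)/2 = -(1 + X)/2 = -½ - X/2)
u(d) = -9 (u(d) = -6 - 3 = -9)
(C(10) + u(13)) + w(-22) = ((-½ - ½*10) - 9) + 10/9 = ((-½ - 5) - 9) + 10/9 = (-11/2 - 9) + 10/9 = -29/2 + 10/9 = -241/18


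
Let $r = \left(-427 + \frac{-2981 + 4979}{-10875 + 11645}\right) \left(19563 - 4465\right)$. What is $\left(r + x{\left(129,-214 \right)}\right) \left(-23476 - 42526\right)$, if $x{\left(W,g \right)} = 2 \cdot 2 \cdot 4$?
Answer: $\frac{162823412661296}{385} \approx 4.2292 \cdot 10^{11}$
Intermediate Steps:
$x{\left(W,g \right)} = 16$ ($x{\left(W,g \right)} = 4 \cdot 4 = 16$)
$r = - \frac{2466952808}{385}$ ($r = \left(-427 + \frac{1998}{770}\right) 15098 = \left(-427 + 1998 \cdot \frac{1}{770}\right) 15098 = \left(-427 + \frac{999}{385}\right) 15098 = \left(- \frac{163396}{385}\right) 15098 = - \frac{2466952808}{385} \approx -6.4077 \cdot 10^{6}$)
$\left(r + x{\left(129,-214 \right)}\right) \left(-23476 - 42526\right) = \left(- \frac{2466952808}{385} + 16\right) \left(-23476 - 42526\right) = \left(- \frac{2466946648}{385}\right) \left(-66002\right) = \frac{162823412661296}{385}$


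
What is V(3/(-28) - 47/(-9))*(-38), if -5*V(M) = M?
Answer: 24491/630 ≈ 38.875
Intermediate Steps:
V(M) = -M/5
V(3/(-28) - 47/(-9))*(-38) = -(3/(-28) - 47/(-9))/5*(-38) = -(3*(-1/28) - 47*(-1/9))/5*(-38) = -(-3/28 + 47/9)/5*(-38) = -1/5*1289/252*(-38) = -1289/1260*(-38) = 24491/630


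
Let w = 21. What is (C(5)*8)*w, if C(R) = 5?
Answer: 840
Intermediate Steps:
(C(5)*8)*w = (5*8)*21 = 40*21 = 840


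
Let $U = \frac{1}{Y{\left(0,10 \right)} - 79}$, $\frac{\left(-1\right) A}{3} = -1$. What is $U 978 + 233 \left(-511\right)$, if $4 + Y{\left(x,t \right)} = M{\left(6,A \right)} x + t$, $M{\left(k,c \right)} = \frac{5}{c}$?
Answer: $- \frac{8692577}{73} \approx -1.1908 \cdot 10^{5}$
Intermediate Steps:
$A = 3$ ($A = \left(-3\right) \left(-1\right) = 3$)
$Y{\left(x,t \right)} = -4 + t + \frac{5 x}{3}$ ($Y{\left(x,t \right)} = -4 + \left(\frac{5}{3} x + t\right) = -4 + \left(5 \cdot \frac{1}{3} x + t\right) = -4 + \left(\frac{5 x}{3} + t\right) = -4 + \left(t + \frac{5 x}{3}\right) = -4 + t + \frac{5 x}{3}$)
$U = - \frac{1}{73}$ ($U = \frac{1}{\left(-4 + 10 + \frac{5}{3} \cdot 0\right) - 79} = \frac{1}{\left(-4 + 10 + 0\right) - 79} = \frac{1}{6 - 79} = \frac{1}{-73} = - \frac{1}{73} \approx -0.013699$)
$U 978 + 233 \left(-511\right) = \left(- \frac{1}{73}\right) 978 + 233 \left(-511\right) = - \frac{978}{73} - 119063 = - \frac{8692577}{73}$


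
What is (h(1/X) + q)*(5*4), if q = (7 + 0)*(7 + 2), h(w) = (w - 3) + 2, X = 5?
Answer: 1244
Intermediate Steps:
h(w) = -1 + w (h(w) = (-3 + w) + 2 = -1 + w)
q = 63 (q = 7*9 = 63)
(h(1/X) + q)*(5*4) = ((-1 + 1/5) + 63)*(5*4) = ((-1 + 1/5) + 63)*20 = (-4/5 + 63)*20 = (311/5)*20 = 1244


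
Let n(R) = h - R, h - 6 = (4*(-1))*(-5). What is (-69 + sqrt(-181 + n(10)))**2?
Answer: (69 - I*sqrt(165))**2 ≈ 4596.0 - 1772.6*I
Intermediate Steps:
h = 26 (h = 6 + (4*(-1))*(-5) = 6 - 4*(-5) = 6 + 20 = 26)
n(R) = 26 - R
(-69 + sqrt(-181 + n(10)))**2 = (-69 + sqrt(-181 + (26 - 1*10)))**2 = (-69 + sqrt(-181 + (26 - 10)))**2 = (-69 + sqrt(-181 + 16))**2 = (-69 + sqrt(-165))**2 = (-69 + I*sqrt(165))**2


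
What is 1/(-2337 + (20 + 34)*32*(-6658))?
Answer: 1/4054722 ≈ 2.4663e-7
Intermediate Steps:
1/(-2337 + (20 + 34)*32*(-6658)) = -1/6658/(-2337 + 54*32) = -1/6658/(-2337 + 1728) = -1/6658/(-609) = -1/609*(-1/6658) = 1/4054722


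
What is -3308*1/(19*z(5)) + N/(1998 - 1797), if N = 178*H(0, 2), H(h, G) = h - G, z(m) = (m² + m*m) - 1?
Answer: -996344/187131 ≈ -5.3243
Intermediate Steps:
z(m) = -1 + 2*m² (z(m) = (m² + m²) - 1 = 2*m² - 1 = -1 + 2*m²)
N = -356 (N = 178*(0 - 1*2) = 178*(0 - 2) = 178*(-2) = -356)
-3308*1/(19*z(5)) + N/(1998 - 1797) = -3308*1/(19*(-1 + 2*5²)) - 356/(1998 - 1797) = -3308*1/(19*(-1 + 2*25)) - 356/201 = -3308*1/(19*(-1 + 50)) - 356*1/201 = -3308/(49*19) - 356/201 = -3308/931 - 356/201 = -996344/187131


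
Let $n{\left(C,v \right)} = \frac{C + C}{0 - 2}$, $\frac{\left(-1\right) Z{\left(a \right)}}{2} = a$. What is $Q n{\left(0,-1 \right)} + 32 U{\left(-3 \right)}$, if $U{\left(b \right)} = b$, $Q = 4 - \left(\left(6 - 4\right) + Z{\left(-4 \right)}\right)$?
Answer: $-96$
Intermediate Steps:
$Z{\left(a \right)} = - 2 a$
$n{\left(C,v \right)} = - C$ ($n{\left(C,v \right)} = \frac{2 C}{-2} = 2 C \left(- \frac{1}{2}\right) = - C$)
$Q = -6$ ($Q = 4 - \left(\left(6 - 4\right) - -8\right) = 4 - \left(2 + 8\right) = 4 - 10 = -6$)
$Q n{\left(0,-1 \right)} + 32 U{\left(-3 \right)} = - 6 \left(\left(-1\right) 0\right) + 32 \left(-3\right) = \left(-6\right) 0 - 96 = 0 - 96 = -96$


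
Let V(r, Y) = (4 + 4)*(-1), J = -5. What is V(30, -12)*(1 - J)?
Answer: -48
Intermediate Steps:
V(r, Y) = -8 (V(r, Y) = 8*(-1) = -8)
V(30, -12)*(1 - J) = -8*(1 - 1*(-5)) = -8*(1 + 5) = -8*6 = -48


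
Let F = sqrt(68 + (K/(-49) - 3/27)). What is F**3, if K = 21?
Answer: 21250*sqrt(1190)/1323 ≈ 554.08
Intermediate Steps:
F = 5*sqrt(1190)/21 (F = sqrt(68 + (21/(-49) - 3/27)) = sqrt(68 + (21*(-1/49) - 3*1/27)) = sqrt(68 + (-3/7 - 1/9)) = sqrt(68 - 34/63) = sqrt(4250/63) = 5*sqrt(1190)/21 ≈ 8.2134)
F**3 = (5*sqrt(1190)/21)**3 = 21250*sqrt(1190)/1323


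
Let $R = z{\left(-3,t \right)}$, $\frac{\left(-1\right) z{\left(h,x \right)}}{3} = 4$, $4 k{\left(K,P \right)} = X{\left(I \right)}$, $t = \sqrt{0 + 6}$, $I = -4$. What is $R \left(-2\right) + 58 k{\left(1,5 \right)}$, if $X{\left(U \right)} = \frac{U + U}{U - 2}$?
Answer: $\frac{130}{3} \approx 43.333$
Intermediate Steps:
$X{\left(U \right)} = \frac{2 U}{-2 + U}$
$t = \sqrt{6} \approx 2.4495$
$k{\left(K,P \right)} = \frac{1}{3}$ ($k{\left(K,P \right)} = \frac{2 \left(-4\right) \frac{1}{-2 - 4}}{4} = \frac{2 \left(-4\right) \frac{1}{-6}}{4} = \frac{2 \left(-4\right) \left(- \frac{1}{6}\right)}{4} = \frac{1}{4} \cdot \frac{4}{3} = \frac{1}{3}$)
$z{\left(h,x \right)} = -12$ ($z{\left(h,x \right)} = \left(-3\right) 4 = -12$)
$R = -12$
$R \left(-2\right) + 58 k{\left(1,5 \right)} = \left(-12\right) \left(-2\right) + 58 \cdot \frac{1}{3} = 24 + \frac{58}{3} = \frac{130}{3}$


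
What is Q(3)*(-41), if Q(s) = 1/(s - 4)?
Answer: 41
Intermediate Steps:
Q(s) = 1/(-4 + s)
Q(3)*(-41) = -41/(-4 + 3) = -41/(-1) = -1*(-41) = 41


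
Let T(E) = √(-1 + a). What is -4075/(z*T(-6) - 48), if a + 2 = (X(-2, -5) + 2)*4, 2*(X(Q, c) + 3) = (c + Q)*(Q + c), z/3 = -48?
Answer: -4075/39264 + 4075*√91/13088 ≈ 2.8663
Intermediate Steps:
z = -144 (z = 3*(-48) = -144)
X(Q, c) = -3 + (Q + c)²/2 (X(Q, c) = -3 + ((c + Q)*(Q + c))/2 = -3 + ((Q + c)*(Q + c))/2 = -3 + (Q + c)²/2)
a = 92 (a = -2 + ((-3 + (-2 - 5)²/2) + 2)*4 = -2 + ((-3 + (½)*(-7)²) + 2)*4 = -2 + ((-3 + (½)*49) + 2)*4 = -2 + ((-3 + 49/2) + 2)*4 = -2 + (43/2 + 2)*4 = -2 + (47/2)*4 = -2 + 94 = 92)
T(E) = √91 (T(E) = √(-1 + 92) = √91)
-4075/(z*T(-6) - 48) = -4075/(-144*√91 - 48) = -4075/(-48 - 144*√91)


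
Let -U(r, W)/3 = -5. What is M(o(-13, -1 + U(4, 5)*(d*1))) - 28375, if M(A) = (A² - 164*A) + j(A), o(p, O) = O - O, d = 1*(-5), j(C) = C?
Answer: -28375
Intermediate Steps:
U(r, W) = 15 (U(r, W) = -3*(-5) = 15)
d = -5
o(p, O) = 0
M(A) = A² - 163*A (M(A) = (A² - 164*A) + A = A² - 163*A)
M(o(-13, -1 + U(4, 5)*(d*1))) - 28375 = 0*(-163 + 0) - 28375 = 0*(-163) - 28375 = 0 - 28375 = -28375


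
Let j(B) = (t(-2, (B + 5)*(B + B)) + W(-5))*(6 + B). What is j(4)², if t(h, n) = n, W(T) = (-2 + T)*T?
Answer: 1144900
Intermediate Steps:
W(T) = T*(-2 + T)
j(B) = (6 + B)*(35 + 2*B*(5 + B)) (j(B) = ((B + 5)*(B + B) - 5*(-2 - 5))*(6 + B) = ((5 + B)*(2*B) - 5*(-7))*(6 + B) = (2*B*(5 + B) + 35)*(6 + B) = (35 + 2*B*(5 + B))*(6 + B) = (6 + B)*(35 + 2*B*(5 + B)))
j(4)² = (210 + 2*4³ + 22*4² + 95*4)² = (210 + 2*64 + 22*16 + 380)² = (210 + 128 + 352 + 380)² = 1070² = 1144900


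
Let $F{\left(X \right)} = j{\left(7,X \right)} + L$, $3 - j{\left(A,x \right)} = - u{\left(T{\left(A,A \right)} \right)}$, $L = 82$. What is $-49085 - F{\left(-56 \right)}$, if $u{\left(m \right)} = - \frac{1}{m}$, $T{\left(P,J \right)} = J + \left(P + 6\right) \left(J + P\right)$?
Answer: $- \frac{9293129}{189} \approx -49170.0$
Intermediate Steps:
$T{\left(P,J \right)} = J + \left(6 + P\right) \left(J + P\right)$
$j{\left(A,x \right)} = 3 - \frac{1}{2 A^{2} + 13 A}$ ($j{\left(A,x \right)} = 3 - - \frac{-1}{A^{2} + 6 A + 7 A + A A} = 3 - - \frac{-1}{A^{2} + 6 A + 7 A + A^{2}} = 3 - - \frac{-1}{2 A^{2} + 13 A} = 3 - \frac{1}{2 A^{2} + 13 A}$)
$F{\left(X \right)} = \frac{16064}{189}$ ($F{\left(X \right)} = \frac{-1 + 6 \cdot 7^{2} + 39 \cdot 7}{7 \left(13 + 2 \cdot 7\right)} + 82 = \frac{-1 + 6 \cdot 49 + 273}{7 \left(13 + 14\right)} + 82 = \frac{-1 + 294 + 273}{7 \cdot 27} + 82 = \frac{1}{7} \cdot \frac{1}{27} \cdot 566 + 82 = \frac{566}{189} + 82 = \frac{16064}{189}$)
$-49085 - F{\left(-56 \right)} = -49085 - \frac{16064}{189} = - \frac{9293129}{189}$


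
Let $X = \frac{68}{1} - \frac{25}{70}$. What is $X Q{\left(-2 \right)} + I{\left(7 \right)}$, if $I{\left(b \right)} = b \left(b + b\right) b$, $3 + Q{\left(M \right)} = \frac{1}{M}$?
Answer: $\frac{1797}{4} \approx 449.25$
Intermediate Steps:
$Q{\left(M \right)} = -3 + \frac{1}{M}$
$I{\left(b \right)} = 2 b^{3}$ ($I{\left(b \right)} = b 2 b b = 2 b^{2} b = 2 b^{3}$)
$X = \frac{947}{14}$ ($X = 68 \cdot 1 - \frac{5}{14} = 68 - \frac{5}{14} = \frac{947}{14} \approx 67.643$)
$X Q{\left(-2 \right)} + I{\left(7 \right)} = \frac{947 \left(-3 + \frac{1}{-2}\right)}{14} + 2 \cdot 7^{3} = \frac{947 \left(-3 - \frac{1}{2}\right)}{14} + 2 \cdot 343 = \frac{947}{14} \left(- \frac{7}{2}\right) + 686 = - \frac{947}{4} + 686 = \frac{1797}{4}$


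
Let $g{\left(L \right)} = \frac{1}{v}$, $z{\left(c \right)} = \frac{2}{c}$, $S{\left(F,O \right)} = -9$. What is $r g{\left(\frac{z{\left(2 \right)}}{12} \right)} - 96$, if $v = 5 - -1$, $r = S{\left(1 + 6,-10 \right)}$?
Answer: $- \frac{195}{2} \approx -97.5$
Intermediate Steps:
$r = -9$
$v = 6$ ($v = 5 + 1 = 6$)
$g{\left(L \right)} = \frac{1}{6}$
$r g{\left(\frac{z{\left(2 \right)}}{12} \right)} - 96 = \left(-9\right) \frac{1}{6} - 96 = - \frac{3}{2} - 96 = - \frac{195}{2}$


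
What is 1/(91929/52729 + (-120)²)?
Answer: 52729/759389529 ≈ 6.9436e-5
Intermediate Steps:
1/(91929/52729 + (-120)²) = 1/(91929*(1/52729) + 14400) = 1/(91929/52729 + 14400) = 1/(759389529/52729) = 52729/759389529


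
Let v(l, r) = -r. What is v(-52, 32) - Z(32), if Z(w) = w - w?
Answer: -32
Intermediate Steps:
Z(w) = 0
v(-52, 32) - Z(32) = -1*32 - 1*0 = -32 + 0 = -32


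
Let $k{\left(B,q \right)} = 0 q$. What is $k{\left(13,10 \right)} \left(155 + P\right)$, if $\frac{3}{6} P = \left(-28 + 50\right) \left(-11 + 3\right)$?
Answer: $0$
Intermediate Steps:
$k{\left(B,q \right)} = 0$
$P = -352$ ($P = 2 \left(-28 + 50\right) \left(-11 + 3\right) = 2 \cdot 22 \left(-8\right) = 2 \left(-176\right) = -352$)
$k{\left(13,10 \right)} \left(155 + P\right) = 0 \left(155 - 352\right) = 0 \left(-197\right) = 0$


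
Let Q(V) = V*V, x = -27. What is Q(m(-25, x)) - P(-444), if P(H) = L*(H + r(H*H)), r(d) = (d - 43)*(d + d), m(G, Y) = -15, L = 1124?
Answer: -87344073957423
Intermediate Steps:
r(d) = 2*d*(-43 + d) (r(d) = (-43 + d)*(2*d) = 2*d*(-43 + d))
P(H) = 1124*H + 2248*H²*(-43 + H²) (P(H) = 1124*(H + 2*(H*H)*(-43 + H*H)) = 1124*(H + 2*H²*(-43 + H²)) = 1124*H + 2248*H²*(-43 + H²))
Q(V) = V²
Q(m(-25, x)) - P(-444) = (-15)² - 1124*(-444)*(1 + 2*(-444)*(-43 + (-444)²)) = 225 - 1124*(-444)*(1 + 2*(-444)*(-43 + 197136)) = 225 - 1124*(-444)*(1 + 2*(-444)*197093) = 225 - 1124*(-444)*(1 - 175018584) = 225 - 1124*(-444)*(-175018583) = 225 - 1*87344073957648 = 225 - 87344073957648 = -87344073957423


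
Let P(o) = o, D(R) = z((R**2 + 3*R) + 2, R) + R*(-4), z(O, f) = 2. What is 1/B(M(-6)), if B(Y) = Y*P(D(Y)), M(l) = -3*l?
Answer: -1/1260 ≈ -0.00079365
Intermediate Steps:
D(R) = 2 - 4*R (D(R) = 2 + R*(-4) = 2 - 4*R)
B(Y) = Y*(2 - 4*Y)
1/B(M(-6)) = 1/(2*(-3*(-6))*(1 - (-6)*(-6))) = 1/(2*18*(1 - 2*18)) = 1/(2*18*(1 - 36)) = 1/(2*18*(-35)) = 1/(-1260) = -1/1260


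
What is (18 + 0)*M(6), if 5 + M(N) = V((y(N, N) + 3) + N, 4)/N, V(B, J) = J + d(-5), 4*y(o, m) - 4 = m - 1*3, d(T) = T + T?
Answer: -108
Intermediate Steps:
d(T) = 2*T
y(o, m) = 1/4 + m/4 (y(o, m) = 1 + (m - 1*3)/4 = 1 + (m - 3)/4 = 1 + (-3 + m)/4 = 1 + (-3/4 + m/4) = 1/4 + m/4)
V(B, J) = -10 + J (V(B, J) = J + 2*(-5) = J - 10 = -10 + J)
M(N) = -5 - 6/N (M(N) = -5 + (-10 + 4)/N = -5 - 6/N)
(18 + 0)*M(6) = (18 + 0)*(-5 - 6/6) = 18*(-5 - 6*1/6) = 18*(-5 - 1) = 18*(-6) = -108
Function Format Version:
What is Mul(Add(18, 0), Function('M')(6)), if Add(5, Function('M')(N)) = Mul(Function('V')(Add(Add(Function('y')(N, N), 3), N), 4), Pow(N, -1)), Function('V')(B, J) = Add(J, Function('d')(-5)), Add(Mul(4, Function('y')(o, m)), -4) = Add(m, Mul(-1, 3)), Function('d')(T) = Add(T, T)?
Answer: -108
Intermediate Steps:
Function('d')(T) = Mul(2, T)
Function('y')(o, m) = Add(Rational(1, 4), Mul(Rational(1, 4), m)) (Function('y')(o, m) = Add(1, Mul(Rational(1, 4), Add(m, Mul(-1, 3)))) = Add(1, Mul(Rational(1, 4), Add(m, -3))) = Add(1, Mul(Rational(1, 4), Add(-3, m))) = Add(1, Add(Rational(-3, 4), Mul(Rational(1, 4), m))) = Add(Rational(1, 4), Mul(Rational(1, 4), m)))
Function('V')(B, J) = Add(-10, J) (Function('V')(B, J) = Add(J, Mul(2, -5)) = Add(J, -10) = Add(-10, J))
Function('M')(N) = Add(-5, Mul(-6, Pow(N, -1))) (Function('M')(N) = Add(-5, Mul(Add(-10, 4), Pow(N, -1))) = Add(-5, Mul(-6, Pow(N, -1))))
Mul(Add(18, 0), Function('M')(6)) = Mul(Add(18, 0), Add(-5, Mul(-6, Pow(6, -1)))) = Mul(18, Add(-5, Mul(-6, Rational(1, 6)))) = Mul(18, Add(-5, -1)) = Mul(18, -6) = -108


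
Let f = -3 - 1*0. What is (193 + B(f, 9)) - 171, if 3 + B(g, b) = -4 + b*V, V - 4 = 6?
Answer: 105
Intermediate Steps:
V = 10 (V = 4 + 6 = 10)
f = -3 (f = -3 + 0 = -3)
B(g, b) = -7 + 10*b (B(g, b) = -3 + (-4 + b*10) = -3 + (-4 + 10*b) = -7 + 10*b)
(193 + B(f, 9)) - 171 = (193 + (-7 + 10*9)) - 171 = (193 + (-7 + 90)) - 171 = (193 + 83) - 171 = 276 - 171 = 105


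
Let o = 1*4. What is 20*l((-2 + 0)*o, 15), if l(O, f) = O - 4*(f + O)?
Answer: -720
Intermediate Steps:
o = 4
l(O, f) = -4*f - 3*O (l(O, f) = O - 4*(O + f) = O + (-4*O - 4*f) = -4*f - 3*O)
20*l((-2 + 0)*o, 15) = 20*(-4*15 - 3*(-2 + 0)*4) = 20*(-60 - (-6)*4) = 20*(-60 - 3*(-8)) = 20*(-60 + 24) = 20*(-36) = -720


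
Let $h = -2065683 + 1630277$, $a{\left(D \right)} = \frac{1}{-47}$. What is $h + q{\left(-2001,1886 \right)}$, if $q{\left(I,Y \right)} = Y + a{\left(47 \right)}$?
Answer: $- \frac{20375441}{47} \approx -4.3352 \cdot 10^{5}$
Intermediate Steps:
$a{\left(D \right)} = - \frac{1}{47}$
$q{\left(I,Y \right)} = - \frac{1}{47} + Y$ ($q{\left(I,Y \right)} = Y - \frac{1}{47} = - \frac{1}{47} + Y$)
$h = -435406$
$h + q{\left(-2001,1886 \right)} = -435406 + \left(- \frac{1}{47} + 1886\right) = -435406 + \frac{88641}{47} = - \frac{20375441}{47}$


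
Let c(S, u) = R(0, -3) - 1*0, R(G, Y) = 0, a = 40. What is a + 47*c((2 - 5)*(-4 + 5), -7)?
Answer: 40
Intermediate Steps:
c(S, u) = 0 (c(S, u) = 0 - 1*0 = 0 + 0 = 0)
a + 47*c((2 - 5)*(-4 + 5), -7) = 40 + 47*0 = 40 + 0 = 40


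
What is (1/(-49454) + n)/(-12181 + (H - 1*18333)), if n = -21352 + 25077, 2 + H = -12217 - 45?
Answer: -184216149/2115543212 ≈ -0.087077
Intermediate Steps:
H = -12264 (H = -2 + (-12217 - 45) = -2 - 12262 = -12264)
n = 3725
(1/(-49454) + n)/(-12181 + (H - 1*18333)) = (1/(-49454) + 3725)/(-12181 + (-12264 - 1*18333)) = (-1/49454 + 3725)/(-12181 + (-12264 - 18333)) = 184216149/(49454*(-12181 - 30597)) = (184216149/49454)/(-42778) = (184216149/49454)*(-1/42778) = -184216149/2115543212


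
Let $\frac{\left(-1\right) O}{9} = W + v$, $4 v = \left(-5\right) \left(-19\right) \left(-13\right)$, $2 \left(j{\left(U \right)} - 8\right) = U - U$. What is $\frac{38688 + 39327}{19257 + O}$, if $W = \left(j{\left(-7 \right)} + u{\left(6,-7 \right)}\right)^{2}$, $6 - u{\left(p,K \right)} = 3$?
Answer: $\frac{104020}{27929} \approx 3.7244$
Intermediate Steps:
$u{\left(p,K \right)} = 3$ ($u{\left(p,K \right)} = 6 - 3 = 3$)
$j{\left(U \right)} = 8$ ($j{\left(U \right)} = 8 + \frac{U - U}{2} = 8 + \frac{1}{2} \cdot 0 = 8 + 0 = 8$)
$v = - \frac{1235}{4}$ ($v = \frac{\left(-5\right) \left(-19\right) \left(-13\right)}{4} = \frac{95 \left(-13\right)}{4} = \frac{1}{4} \left(-1235\right) = - \frac{1235}{4} \approx -308.75$)
$W = 121$ ($W = \left(8 + 3\right)^{2} = 11^{2} = 121$)
$O = \frac{6759}{4}$ ($O = - 9 \left(121 - \frac{1235}{4}\right) = \left(-9\right) \left(- \frac{751}{4}\right) = \frac{6759}{4} \approx 1689.8$)
$\frac{38688 + 39327}{19257 + O} = \frac{38688 + 39327}{19257 + \frac{6759}{4}} = \frac{78015}{\frac{83787}{4}} = 78015 \cdot \frac{4}{83787} = \frac{104020}{27929}$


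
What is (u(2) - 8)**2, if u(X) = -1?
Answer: 81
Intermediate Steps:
(u(2) - 8)**2 = (-1 - 8)**2 = (-9)**2 = 81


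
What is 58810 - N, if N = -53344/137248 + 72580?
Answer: -59057863/4289 ≈ -13770.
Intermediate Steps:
N = 311293953/4289 (N = -53344*1/137248 + 72580 = -1667/4289 + 72580 = 311293953/4289 ≈ 72580.)
58810 - N = 58810 - 1*311293953/4289 = 58810 - 311293953/4289 = -59057863/4289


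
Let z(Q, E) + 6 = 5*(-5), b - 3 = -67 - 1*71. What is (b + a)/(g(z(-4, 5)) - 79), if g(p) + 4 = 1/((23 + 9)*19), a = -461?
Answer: 362368/50463 ≈ 7.1809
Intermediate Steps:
b = -135 (b = 3 + (-67 - 1*71) = 3 + (-67 - 71) = 3 - 138 = -135)
z(Q, E) = -31 (z(Q, E) = -6 + 5*(-5) = -6 - 25 = -31)
g(p) = -2431/608 (g(p) = -4 + 1/((23 + 9)*19) = -4 + (1/19)/32 = -4 + (1/32)*(1/19) = -4 + 1/608 = -2431/608)
(b + a)/(g(z(-4, 5)) - 79) = (-135 - 461)/(-2431/608 - 79) = -596/(-50463/608) = -596*(-608/50463) = 362368/50463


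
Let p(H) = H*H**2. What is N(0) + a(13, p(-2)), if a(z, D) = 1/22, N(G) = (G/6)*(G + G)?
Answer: 1/22 ≈ 0.045455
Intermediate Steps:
p(H) = H**3
N(G) = G**2/3 (N(G) = (G*(1/6))*(2*G) = (G/6)*(2*G) = G**2/3)
a(z, D) = 1/22
N(0) + a(13, p(-2)) = (1/3)*0**2 + 1/22 = (1/3)*0 + 1/22 = 0 + 1/22 = 1/22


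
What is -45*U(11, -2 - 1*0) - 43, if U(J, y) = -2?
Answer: 47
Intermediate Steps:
-45*U(11, -2 - 1*0) - 43 = -45*(-2) - 43 = 90 - 43 = 47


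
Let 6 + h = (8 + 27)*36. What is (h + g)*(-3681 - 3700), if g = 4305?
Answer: -41030979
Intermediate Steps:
h = 1254 (h = -6 + (8 + 27)*36 = -6 + 35*36 = -6 + 1260 = 1254)
(h + g)*(-3681 - 3700) = (1254 + 4305)*(-3681 - 3700) = 5559*(-7381) = -41030979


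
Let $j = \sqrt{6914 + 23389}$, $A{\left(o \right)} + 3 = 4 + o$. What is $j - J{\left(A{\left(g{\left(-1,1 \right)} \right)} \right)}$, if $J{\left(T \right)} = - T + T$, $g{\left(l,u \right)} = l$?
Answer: $3 \sqrt{3367} \approx 174.08$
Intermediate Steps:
$A{\left(o \right)} = 1 + o$ ($A{\left(o \right)} = -3 + \left(4 + o\right) = 1 + o$)
$j = 3 \sqrt{3367}$ ($j = \sqrt{30303} = 3 \sqrt{3367} \approx 174.08$)
$J{\left(T \right)} = 0$
$j - J{\left(A{\left(g{\left(-1,1 \right)} \right)} \right)} = 3 \sqrt{3367} - 0 = 3 \sqrt{3367} + 0 = 3 \sqrt{3367}$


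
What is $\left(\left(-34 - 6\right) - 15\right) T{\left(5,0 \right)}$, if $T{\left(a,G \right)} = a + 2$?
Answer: $-385$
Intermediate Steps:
$T{\left(a,G \right)} = 2 + a$
$\left(\left(-34 - 6\right) - 15\right) T{\left(5,0 \right)} = \left(\left(-34 - 6\right) - 15\right) \left(2 + 5\right) = \left(-40 - 15\right) 7 = \left(-55\right) 7 = -385$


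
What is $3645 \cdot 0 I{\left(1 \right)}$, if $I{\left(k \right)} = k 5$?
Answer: $0$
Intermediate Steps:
$I{\left(k \right)} = 5 k$
$3645 \cdot 0 I{\left(1 \right)} = 3645 \cdot 0 \cdot 5 \cdot 1 = 3645 \cdot 0 \cdot 5 = 3645 \cdot 0 = 0$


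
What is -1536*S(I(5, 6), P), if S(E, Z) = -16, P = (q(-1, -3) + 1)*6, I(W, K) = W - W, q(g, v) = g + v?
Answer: 24576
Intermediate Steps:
I(W, K) = 0
P = -18 (P = ((-1 - 3) + 1)*6 = (-4 + 1)*6 = -3*6 = -18)
-1536*S(I(5, 6), P) = -1536*(-16) = 24576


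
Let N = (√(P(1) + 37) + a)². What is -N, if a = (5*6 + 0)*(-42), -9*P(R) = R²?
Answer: -14288732/9 + 1680*√83 ≈ -1.5723e+6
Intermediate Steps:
P(R) = -R²/9
a = -1260 (a = (30 + 0)*(-42) = 30*(-42) = -1260)
N = (-1260 + 2*√83/3)² (N = (√(-⅑*1² + 37) - 1260)² = (√(-⅑*1 + 37) - 1260)² = (√(-⅑ + 37) - 1260)² = (√(332/9) - 1260)² = (2*√83/3 - 1260)² = (-1260 + 2*√83/3)² ≈ 1.5723e+6)
-N = -(14288732/9 - 1680*√83) = -14288732/9 + 1680*√83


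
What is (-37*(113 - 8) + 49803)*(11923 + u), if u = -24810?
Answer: -591745266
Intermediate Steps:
(-37*(113 - 8) + 49803)*(11923 + u) = (-37*(113 - 8) + 49803)*(11923 - 24810) = (-37*105 + 49803)*(-12887) = (-3885 + 49803)*(-12887) = 45918*(-12887) = -591745266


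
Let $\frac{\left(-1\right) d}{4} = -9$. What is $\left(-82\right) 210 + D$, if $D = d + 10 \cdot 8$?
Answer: $-17104$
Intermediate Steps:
$d = 36$ ($d = \left(-4\right) \left(-9\right) = 36$)
$D = 116$ ($D = 36 + 10 \cdot 8 = 36 + 80 = 116$)
$\left(-82\right) 210 + D = \left(-82\right) 210 + 116 = -17220 + 116 = -17104$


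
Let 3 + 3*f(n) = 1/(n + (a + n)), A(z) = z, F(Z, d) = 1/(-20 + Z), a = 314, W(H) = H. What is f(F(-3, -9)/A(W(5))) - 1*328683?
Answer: -35604365501/108324 ≈ -3.2868e+5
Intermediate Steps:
f(n) = -1 + 1/(3*(314 + 2*n)) (f(n) = -1 + 1/(3*(n + (314 + n))) = -1 + 1/(3*(314 + 2*n)))
f(F(-3, -9)/A(W(5))) - 1*328683 = (-941/6 - 1/((-20 - 3)*5))/(157 + 1/(-20 - 3*5)) - 1*328683 = (-941/6 - 1/((-23)*5))/(157 + (1/5)/(-23)) - 328683 = (-941/6 - (-1)/(23*5))/(157 - 1/23*1/5) - 328683 = (-941/6 - 1*(-1/115))/(157 - 1/115) - 328683 = (-941/6 + 1/115)/(18054/115) - 328683 = (115/18054)*(-108209/690) - 328683 = -108209/108324 - 328683 = -35604365501/108324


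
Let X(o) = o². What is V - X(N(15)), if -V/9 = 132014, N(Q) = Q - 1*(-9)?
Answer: -1188702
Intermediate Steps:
N(Q) = 9 + Q (N(Q) = Q + 9 = 9 + Q)
V = -1188126 (V = -9*132014 = -1188126)
V - X(N(15)) = -1188126 - (9 + 15)² = -1188126 - 1*24² = -1188126 - 1*576 = -1188126 - 576 = -1188702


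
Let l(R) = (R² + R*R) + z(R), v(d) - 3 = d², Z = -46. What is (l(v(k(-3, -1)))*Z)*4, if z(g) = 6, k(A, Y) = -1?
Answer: -6992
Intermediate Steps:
v(d) = 3 + d²
l(R) = 6 + 2*R² (l(R) = (R² + R*R) + 6 = (R² + R²) + 6 = 2*R² + 6 = 6 + 2*R²)
(l(v(k(-3, -1)))*Z)*4 = ((6 + 2*(3 + (-1)²)²)*(-46))*4 = ((6 + 2*(3 + 1)²)*(-46))*4 = ((6 + 2*4²)*(-46))*4 = ((6 + 2*16)*(-46))*4 = ((6 + 32)*(-46))*4 = (38*(-46))*4 = -1748*4 = -6992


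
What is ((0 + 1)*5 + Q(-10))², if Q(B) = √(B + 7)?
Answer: (5 + I*√3)² ≈ 22.0 + 17.32*I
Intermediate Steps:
Q(B) = √(7 + B)
((0 + 1)*5 + Q(-10))² = ((0 + 1)*5 + √(7 - 10))² = (1*5 + √(-3))² = (5 + I*√3)²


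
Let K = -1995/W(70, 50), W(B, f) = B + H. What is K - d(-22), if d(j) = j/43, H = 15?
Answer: -16783/731 ≈ -22.959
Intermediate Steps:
W(B, f) = 15 + B (W(B, f) = B + 15 = 15 + B)
d(j) = j/43 (d(j) = j*(1/43) = j/43)
K = -399/17 (K = -1995/(15 + 70) = -1995/85 = -1995*1/85 = -399/17 ≈ -23.471)
K - d(-22) = -399/17 - (-22)/43 = -399/17 - 1*(-22/43) = -399/17 + 22/43 = -16783/731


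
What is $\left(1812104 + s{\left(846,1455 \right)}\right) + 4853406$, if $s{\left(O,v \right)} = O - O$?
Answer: $6665510$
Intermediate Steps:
$s{\left(O,v \right)} = 0$
$\left(1812104 + s{\left(846,1455 \right)}\right) + 4853406 = \left(1812104 + 0\right) + 4853406 = 1812104 + 4853406 = 6665510$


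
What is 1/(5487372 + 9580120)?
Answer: 1/15067492 ≈ 6.6368e-8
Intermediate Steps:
1/(5487372 + 9580120) = 1/15067492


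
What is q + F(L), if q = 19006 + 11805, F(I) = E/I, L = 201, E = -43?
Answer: 6192968/201 ≈ 30811.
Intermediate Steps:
F(I) = -43/I
q = 30811
q + F(L) = 30811 - 43/201 = 6192968/201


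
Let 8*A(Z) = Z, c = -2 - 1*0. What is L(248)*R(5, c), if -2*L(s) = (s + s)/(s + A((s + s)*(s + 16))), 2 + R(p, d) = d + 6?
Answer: -2/67 ≈ -0.029851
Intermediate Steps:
c = -2 (c = -2 + 0 = -2)
R(p, d) = 4 + d (R(p, d) = -2 + (d + 6) = -2 + (6 + d) = 4 + d)
A(Z) = Z/8
L(s) = -s/(s + s*(16 + s)/4) (L(s) = -(s + s)/(2*(s + ((s + s)*(s + 16))/8)) = -2*s/(2*(s + ((2*s)*(16 + s))/8)) = -2*s/(2*(s + (2*s*(16 + s))/8)) = -2*s/(2*(s + s*(16 + s)/4)) = -s/(s + s*(16 + s)/4))
L(248)*R(5, c) = (-4/(20 + 248))*(4 - 2) = -4/268*2 = -4*1/268*2 = -1/67*2 = -2/67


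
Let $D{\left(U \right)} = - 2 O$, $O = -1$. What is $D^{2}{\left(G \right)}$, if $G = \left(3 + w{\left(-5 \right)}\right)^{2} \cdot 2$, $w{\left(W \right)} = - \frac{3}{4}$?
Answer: $4$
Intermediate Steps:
$w{\left(W \right)} = - \frac{3}{4}$ ($w{\left(W \right)} = \left(-3\right) \frac{1}{4} = - \frac{3}{4}$)
$G = \frac{81}{8}$ ($G = \left(3 - \frac{3}{4}\right)^{2} \cdot 2 = \left(\frac{9}{4}\right)^{2} \cdot 2 = \frac{81}{16} \cdot 2 = \frac{81}{8} \approx 10.125$)
$D{\left(U \right)} = 2$ ($D{\left(U \right)} = \left(-2\right) \left(-1\right) = 2$)
$D^{2}{\left(G \right)} = 2^{2} = 4$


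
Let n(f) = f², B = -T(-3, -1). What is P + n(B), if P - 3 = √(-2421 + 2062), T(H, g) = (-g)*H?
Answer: 12 + I*√359 ≈ 12.0 + 18.947*I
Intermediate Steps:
T(H, g) = -H*g
B = 3 (B = -(-1)*(-3)*(-1) = -1*(-3) = 3)
P = 3 + I*√359 (P = 3 + √(-2421 + 2062) = 3 + √(-359) = 3 + I*√359 ≈ 3.0 + 18.947*I)
P + n(B) = (3 + I*√359) + 3² = (3 + I*√359) + 9 = 12 + I*√359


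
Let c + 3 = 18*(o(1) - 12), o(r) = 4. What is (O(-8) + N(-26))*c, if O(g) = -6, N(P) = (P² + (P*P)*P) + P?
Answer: 2489004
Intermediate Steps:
N(P) = P + P² + P³ (N(P) = (P² + P²*P) + P = (P² + P³) + P = P + P² + P³)
c = -147 (c = -3 + 18*(4 - 12) = -3 + 18*(-8) = -3 - 144 = -147)
(O(-8) + N(-26))*c = (-6 - 26*(1 - 26 + (-26)²))*(-147) = (-6 - 26*(1 - 26 + 676))*(-147) = (-6 - 26*651)*(-147) = (-6 - 16926)*(-147) = -16932*(-147) = 2489004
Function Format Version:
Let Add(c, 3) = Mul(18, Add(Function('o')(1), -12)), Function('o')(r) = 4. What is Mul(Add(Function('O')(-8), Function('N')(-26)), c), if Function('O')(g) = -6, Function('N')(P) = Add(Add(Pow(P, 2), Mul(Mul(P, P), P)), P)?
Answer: 2489004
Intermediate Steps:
Function('N')(P) = Add(P, Pow(P, 2), Pow(P, 3)) (Function('N')(P) = Add(Add(Pow(P, 2), Mul(Pow(P, 2), P)), P) = Add(Add(Pow(P, 2), Pow(P, 3)), P) = Add(P, Pow(P, 2), Pow(P, 3)))
c = -147 (c = Add(-3, Mul(18, Add(4, -12))) = Add(-3, Mul(18, -8)) = Add(-3, -144) = -147)
Mul(Add(Function('O')(-8), Function('N')(-26)), c) = Mul(Add(-6, Mul(-26, Add(1, -26, Pow(-26, 2)))), -147) = Mul(Add(-6, Mul(-26, Add(1, -26, 676))), -147) = Mul(Add(-6, Mul(-26, 651)), -147) = Mul(Add(-6, -16926), -147) = Mul(-16932, -147) = 2489004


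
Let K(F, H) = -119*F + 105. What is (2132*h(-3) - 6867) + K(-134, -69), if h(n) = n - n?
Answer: 9184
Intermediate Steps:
h(n) = 0
K(F, H) = 105 - 119*F
(2132*h(-3) - 6867) + K(-134, -69) = (2132*0 - 6867) + (105 - 119*(-134)) = (0 - 6867) + (105 + 15946) = -6867 + 16051 = 9184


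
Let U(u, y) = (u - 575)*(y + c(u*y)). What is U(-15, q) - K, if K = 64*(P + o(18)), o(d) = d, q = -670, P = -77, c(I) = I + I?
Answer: -11459924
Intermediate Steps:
c(I) = 2*I
U(u, y) = (-575 + u)*(y + 2*u*y) (U(u, y) = (u - 575)*(y + 2*(u*y)) = (-575 + u)*(y + 2*u*y))
K = -3776 (K = 64*(-77 + 18) = 64*(-59) = -3776)
U(-15, q) - K = -670*(-575 - 1149*(-15) + 2*(-15)²) - 1*(-3776) = -670*(-575 + 17235 + 2*225) + 3776 = -670*(-575 + 17235 + 450) + 3776 = -670*17110 + 3776 = -11463700 + 3776 = -11459924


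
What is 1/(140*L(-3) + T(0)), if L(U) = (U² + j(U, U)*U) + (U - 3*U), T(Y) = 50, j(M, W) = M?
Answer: 1/3410 ≈ 0.00029326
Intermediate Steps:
L(U) = -2*U + 2*U² (L(U) = (U² + U*U) + (U - 3*U) = (U² + U²) - 2*U = 2*U² - 2*U = -2*U + 2*U²)
1/(140*L(-3) + T(0)) = 1/(140*(2*(-3)*(-1 - 3)) + 50) = 1/(140*(2*(-3)*(-4)) + 50) = 1/(140*24 + 50) = 1/(3360 + 50) = 1/3410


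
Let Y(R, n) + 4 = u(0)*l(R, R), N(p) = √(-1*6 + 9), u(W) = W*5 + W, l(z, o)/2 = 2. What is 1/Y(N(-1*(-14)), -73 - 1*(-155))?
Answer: -¼ ≈ -0.25000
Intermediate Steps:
l(z, o) = 4 (l(z, o) = 2*2 = 4)
u(W) = 6*W (u(W) = 5*W + W = 6*W)
N(p) = √3 (N(p) = √(-6 + 9) = √3)
Y(R, n) = -4 (Y(R, n) = -4 + (6*0)*4 = -4 + 0*4 = -4 + 0 = -4)
1/Y(N(-1*(-14)), -73 - 1*(-155)) = 1/(-4) = -¼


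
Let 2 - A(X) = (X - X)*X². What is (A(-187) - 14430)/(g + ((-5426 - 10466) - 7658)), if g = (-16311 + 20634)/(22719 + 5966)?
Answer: 413867180/675527427 ≈ 0.61266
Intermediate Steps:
A(X) = 2 (A(X) = 2 - (X - X)*X² = 2 - 0*X² = 2 - 1*0 = 2 + 0 = 2)
g = 4323/28685 ≈ 0.15071
(A(-187) - 14430)/(g + ((-5426 - 10466) - 7658)) = (2 - 14430)/(4323/28685 + ((-5426 - 10466) - 7658)) = -14428/(4323/28685 + (-15892 - 7658)) = -14428/(4323/28685 - 23550) = -14428/(-675527427/28685) = -14428*(-28685/675527427) = 413867180/675527427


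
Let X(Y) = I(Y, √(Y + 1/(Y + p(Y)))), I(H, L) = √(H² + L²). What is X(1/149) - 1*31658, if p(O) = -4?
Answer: -31658 + I*√1915125905/88655 ≈ -31658.0 + 0.49362*I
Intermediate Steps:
X(Y) = √(Y + Y² + 1/(-4 + Y)) (X(Y) = √(Y² + (√(Y + 1/(Y - 4)))²) = √(Y² + (√(Y + 1/(-4 + Y)))²) = √(Y² + (Y + 1/(-4 + Y))) = √(Y + Y² + 1/(-4 + Y)))
X(1/149) - 1*31658 = √((1 + (-4 + 1/149)/149 + (1/149)²*(-4 + 1/149))/(-4 + 1/149)) - 1*31658 = √((1 + (-4 + 1/149)/149 + (1/149)²*(-4 + 1/149))/(-4 + 1/149)) - 31658 = √((1 + (1/149)*(-595/149) + (1/22201)*(-595/149))/(-595/149)) - 31658 = √(-149*(1 - 595/22201 - 595/3307949)/595) - 31658 = √(-149/595*3218699/3307949) - 31658 = √(-3218699/13209595) - 31658 = I*√1915125905/88655 - 31658 = -31658 + I*√1915125905/88655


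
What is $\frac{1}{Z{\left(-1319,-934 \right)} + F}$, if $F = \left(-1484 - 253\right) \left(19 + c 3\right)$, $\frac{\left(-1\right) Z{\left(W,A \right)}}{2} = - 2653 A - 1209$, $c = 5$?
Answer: $- \frac{1}{5012444} \approx -1.995 \cdot 10^{-7}$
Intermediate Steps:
$Z{\left(W,A \right)} = 2418 + 5306 A$ ($Z{\left(W,A \right)} = - 2 \left(- 2653 A - 1209\right) = - 2 \left(-1209 - 2653 A\right) = 2418 + 5306 A$)
$F = -59058$ ($F = \left(-1484 - 253\right) \left(19 + 5 \cdot 3\right) = - 1737 \left(19 + 15\right) = \left(-1737\right) 34 = -59058$)
$\frac{1}{Z{\left(-1319,-934 \right)} + F} = \frac{1}{\left(2418 + 5306 \left(-934\right)\right) - 59058} = \frac{1}{\left(2418 - 4955804\right) - 59058} = \frac{1}{-4953386 - 59058} = \frac{1}{-5012444} = - \frac{1}{5012444}$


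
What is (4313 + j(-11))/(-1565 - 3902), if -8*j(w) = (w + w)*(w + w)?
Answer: -1215/1562 ≈ -0.77785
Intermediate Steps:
j(w) = -w²/2 (j(w) = -(w + w)*(w + w)/8 = -2*w*2*w/8 = -w²/2)
(4313 + j(-11))/(-1565 - 3902) = (4313 - ½*(-11)²)/(-1565 - 3902) = (4313 - ½*121)/(-5467) = (4313 - 121/2)*(-1/5467) = (8505/2)*(-1/5467) = -1215/1562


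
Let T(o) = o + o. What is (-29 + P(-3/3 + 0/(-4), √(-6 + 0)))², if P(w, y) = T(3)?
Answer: 529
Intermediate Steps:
T(o) = 2*o
P(w, y) = 6 (P(w, y) = 2*3 = 6)
(-29 + P(-3/3 + 0/(-4), √(-6 + 0)))² = (-29 + 6)² = (-23)² = 529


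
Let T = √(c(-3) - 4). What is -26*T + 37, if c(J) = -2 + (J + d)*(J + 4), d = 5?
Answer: 37 - 52*I ≈ 37.0 - 52.0*I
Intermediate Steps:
c(J) = -2 + (4 + J)*(5 + J) (c(J) = -2 + (J + 5)*(J + 4) = -2 + (5 + J)*(4 + J) = -2 + (4 + J)*(5 + J))
T = 2*I (T = √((18 + (-3)² + 9*(-3)) - 4) = √((18 + 9 - 27) - 4) = √(0 - 4) = √(-4) = 2*I ≈ 2.0*I)
-26*T + 37 = -52*I + 37 = 37 - 52*I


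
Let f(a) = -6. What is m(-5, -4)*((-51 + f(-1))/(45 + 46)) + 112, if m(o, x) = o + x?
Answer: 10705/91 ≈ 117.64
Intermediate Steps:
m(-5, -4)*((-51 + f(-1))/(45 + 46)) + 112 = (-5 - 4)*((-51 - 6)/(45 + 46)) + 112 = -(-513)/91 + 112 = -9*(-57/91) + 112 = 513/91 + 112 = 10705/91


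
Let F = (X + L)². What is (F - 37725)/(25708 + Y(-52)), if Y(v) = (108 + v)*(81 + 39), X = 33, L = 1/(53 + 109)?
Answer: -961464491/851040432 ≈ -1.1298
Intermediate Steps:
L = 1/162 ≈ 0.0061728
F = 28590409/26244 (F = (33 + 1/162)² = (5347/162)² = 28590409/26244 ≈ 1089.4)
Y(v) = 12960 + 120*v (Y(v) = (108 + v)*120 = 12960 + 120*v)
(F - 37725)/(25708 + Y(-52)) = (28590409/26244 - 37725)/(25708 + (12960 + 120*(-52))) = -961464491/(26244*(25708 + (12960 - 6240))) = -961464491/(26244*(25708 + 6720)) = -961464491/26244/32428 = -961464491/26244*1/32428 = -961464491/851040432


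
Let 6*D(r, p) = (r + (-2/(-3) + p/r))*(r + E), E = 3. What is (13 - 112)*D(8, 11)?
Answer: -29161/16 ≈ -1822.6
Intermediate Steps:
D(r, p) = (3 + r)*(⅔ + r + p/r)/6 (D(r, p) = ((r + (-2/(-3) + p/r))*(r + 3))/6 = ((r + (-2*(-⅓) + p/r))*(3 + r))/6 = ((r + (⅔ + p/r))*(3 + r))/6 = ((⅔ + r + p/r)*(3 + r))/6 = ((3 + r)*(⅔ + r + p/r))/6 = (3 + r)*(⅔ + r + p/r)/6)
(13 - 112)*D(8, 11) = (13 - 112)*((1/18)*(9*11 + 8*(6 + 3*11 + 3*8² + 11*8))/8) = -11*(99 + 8*(6 + 33 + 3*64 + 88))/(2*8) = -11*(99 + 8*(6 + 33 + 192 + 88))/(2*8) = -11*(99 + 8*319)/(2*8) = -11*(99 + 2552)/(2*8) = -11*2651/(2*8) = -99*2651/144 = -29161/16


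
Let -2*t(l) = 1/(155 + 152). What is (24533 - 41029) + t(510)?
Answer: -10128545/614 ≈ -16496.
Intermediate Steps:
t(l) = -1/614 (t(l) = -1/(2*(155 + 152)) = -1/2/307 = -1/2*1/307 = -1/614)
(24533 - 41029) + t(510) = (24533 - 41029) - 1/614 = -16496 - 1/614 = -10128545/614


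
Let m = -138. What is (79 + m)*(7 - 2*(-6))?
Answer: -1121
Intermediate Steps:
(79 + m)*(7 - 2*(-6)) = (79 - 138)*(7 - 2*(-6)) = -59*(7 + 12) = -59*19 = -1121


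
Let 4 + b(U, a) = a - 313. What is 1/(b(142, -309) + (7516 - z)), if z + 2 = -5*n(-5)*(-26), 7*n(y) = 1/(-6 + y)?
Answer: 77/530814 ≈ 0.00014506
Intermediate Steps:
b(U, a) = -317 + a (b(U, a) = -4 + (a - 313) = -4 + (-313 + a) = -317 + a)
n(y) = 1/(7*(-6 + y))
z = -284/77 (z = -2 - 5/(7*(-6 - 5))*(-26) = -2 - 5/(7*(-11))*(-26) = -2 - 5*(-1)/(7*11)*(-26) = -2 - 5*(-1/77)*(-26) = -2 + (5/77)*(-26) = -2 - 130/77 = -284/77 ≈ -3.6883)
1/(b(142, -309) + (7516 - z)) = 1/((-317 - 309) + (7516 - 1*(-284/77))) = 1/(-626 + (7516 + 284/77)) = 1/(-626 + 579016/77) = 1/(530814/77) = 77/530814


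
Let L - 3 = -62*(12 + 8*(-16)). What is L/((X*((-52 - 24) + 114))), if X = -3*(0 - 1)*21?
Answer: 7195/2394 ≈ 3.0054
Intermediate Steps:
X = 63 (X = -3*(-1)*21 = 3*21 = 63)
L = 7195 (L = 3 - 62*(12 + 8*(-16)) = 3 - 62*(12 - 128) = 3 - 62*(-116) = 3 + 7192 = 7195)
L/((X*((-52 - 24) + 114))) = 7195/((63*((-52 - 24) + 114))) = 7195/((63*(-76 + 114))) = 7195/((63*38)) = 7195/2394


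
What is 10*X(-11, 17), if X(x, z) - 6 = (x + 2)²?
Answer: 870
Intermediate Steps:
X(x, z) = 6 + (2 + x)² (X(x, z) = 6 + (x + 2)² = 6 + (2 + x)²)
10*X(-11, 17) = 10*(6 + (2 - 11)²) = 10*(6 + (-9)²) = 10*(6 + 81) = 10*87 = 870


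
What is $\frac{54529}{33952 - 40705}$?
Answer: $- \frac{54529}{6753} \approx -8.0748$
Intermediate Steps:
$\frac{54529}{33952 - 40705} = \frac{54529}{-6753} = 54529 \left(- \frac{1}{6753}\right) = - \frac{54529}{6753}$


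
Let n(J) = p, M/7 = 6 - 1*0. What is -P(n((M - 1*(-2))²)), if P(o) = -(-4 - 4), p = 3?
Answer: -8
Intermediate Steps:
M = 42 (M = 7*(6 - 1*0) = 7*(6 + 0) = 7*6 = 42)
n(J) = 3
P(o) = 8 (P(o) = -1*(-8) = 8)
-P(n((M - 1*(-2))²)) = -1*8 = -8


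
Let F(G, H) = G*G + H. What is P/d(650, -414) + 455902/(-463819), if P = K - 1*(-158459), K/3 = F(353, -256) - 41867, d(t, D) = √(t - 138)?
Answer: -455902/463819 + 405917*√2/32 ≈ 17938.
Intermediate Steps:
F(G, H) = H + G² (F(G, H) = G² + H = H + G²)
d(t, D) = √(-138 + t)
K = 247458 (K = 3*((-256 + 353²) - 41867) = 3*((-256 + 124609) - 41867) = 3*(124353 - 41867) = 3*82486 = 247458)
P = 405917 (P = 247458 - 1*(-158459) = 247458 + 158459 = 405917)
P/d(650, -414) + 455902/(-463819) = 405917/(√(-138 + 650)) + 455902/(-463819) = 405917/(√512) + 455902*(-1/463819) = 405917/((16*√2)) - 455902/463819 = 405917*(√2/32) - 455902/463819 = 405917*√2/32 - 455902/463819 = -455902/463819 + 405917*√2/32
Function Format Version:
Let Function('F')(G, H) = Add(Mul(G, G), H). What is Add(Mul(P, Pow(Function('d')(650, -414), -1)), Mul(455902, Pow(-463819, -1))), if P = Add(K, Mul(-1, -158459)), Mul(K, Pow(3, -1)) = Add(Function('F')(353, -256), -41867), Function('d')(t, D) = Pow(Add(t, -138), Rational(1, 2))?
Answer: Add(Rational(-455902, 463819), Mul(Rational(405917, 32), Pow(2, Rational(1, 2)))) ≈ 17938.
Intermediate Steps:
Function('F')(G, H) = Add(H, Pow(G, 2)) (Function('F')(G, H) = Add(Pow(G, 2), H) = Add(H, Pow(G, 2)))
Function('d')(t, D) = Pow(Add(-138, t), Rational(1, 2))
K = 247458 (K = Mul(3, Add(Add(-256, Pow(353, 2)), -41867)) = Mul(3, Add(Add(-256, 124609), -41867)) = Mul(3, Add(124353, -41867)) = Mul(3, 82486) = 247458)
P = 405917 (P = Add(247458, Mul(-1, -158459)) = Add(247458, 158459) = 405917)
Add(Mul(P, Pow(Function('d')(650, -414), -1)), Mul(455902, Pow(-463819, -1))) = Add(Mul(405917, Pow(Pow(Add(-138, 650), Rational(1, 2)), -1)), Mul(455902, Pow(-463819, -1))) = Add(Mul(405917, Pow(Pow(512, Rational(1, 2)), -1)), Mul(455902, Rational(-1, 463819))) = Add(Mul(405917, Pow(Mul(16, Pow(2, Rational(1, 2))), -1)), Rational(-455902, 463819)) = Add(Mul(405917, Mul(Rational(1, 32), Pow(2, Rational(1, 2)))), Rational(-455902, 463819)) = Add(Mul(Rational(405917, 32), Pow(2, Rational(1, 2))), Rational(-455902, 463819)) = Add(Rational(-455902, 463819), Mul(Rational(405917, 32), Pow(2, Rational(1, 2))))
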